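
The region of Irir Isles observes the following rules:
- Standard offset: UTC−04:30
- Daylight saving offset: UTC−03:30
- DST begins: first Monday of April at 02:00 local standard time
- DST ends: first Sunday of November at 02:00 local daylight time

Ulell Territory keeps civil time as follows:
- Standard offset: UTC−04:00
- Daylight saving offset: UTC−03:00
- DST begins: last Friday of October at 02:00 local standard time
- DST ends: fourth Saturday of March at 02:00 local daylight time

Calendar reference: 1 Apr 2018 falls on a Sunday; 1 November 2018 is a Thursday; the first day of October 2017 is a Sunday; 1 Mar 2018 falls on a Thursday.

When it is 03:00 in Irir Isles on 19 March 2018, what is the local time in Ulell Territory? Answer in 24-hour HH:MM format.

1 April 2018 is a Sunday, so the first Monday is April 2.
1 November 2018 is a Thursday, so the first Sunday is November 4.
Daylight saving runs 2 April – 4 November; 19 March 2018 is outside that window, so Irir Isles is on standard time at UTC−04:30.
03:00 Irir Isles + 4h30m = 07:30 UTC.
1 October 2017 is a Sunday, so Fridays fall on 6, 13, 20, 27; the last is October 27.
1 March 2018 is a Thursday, so the first Saturday is March 3 and the fourth is March 24.
At the standard offset (UTC−04:00), 07:30 UTC − 4h = 03:30 Ulell Territory standard time.
The standard-time date in Ulell Territory, 19 March 2018, lies within the daylight-saving period (27 October 2017 – 24 March 2018), so Ulell Territory is on daylight time, UTC−03:00.
07:30 UTC − 3h = 04:30 Ulell Territory.

04:30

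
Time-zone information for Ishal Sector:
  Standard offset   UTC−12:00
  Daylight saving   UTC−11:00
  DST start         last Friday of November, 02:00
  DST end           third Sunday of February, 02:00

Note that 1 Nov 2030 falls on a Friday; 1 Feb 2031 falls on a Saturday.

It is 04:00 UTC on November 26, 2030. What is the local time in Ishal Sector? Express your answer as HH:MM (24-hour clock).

16:00

1 November 2030 is a Friday, so Fridays fall on 1, 8, 15, 22, 29; the last is November 29.
1 February 2031 is a Saturday, so the first Sunday is February 2 and the third is February 16.
At the standard offset (UTC−12:00), 04:00 UTC − 12h = 16:00 Ishal Sector standard time (rolling into the previous day, 25 November 2030).
Daylight saving runs 29 November 2030 – 16 February 2031; the standard-time date in Ishal Sector, November 25, 2030, is outside that window, so Ishal Sector is on standard time at UTC−12:00.
04:00 UTC − 12h = 16:00 local (rolling into the previous day, 25 November 2030).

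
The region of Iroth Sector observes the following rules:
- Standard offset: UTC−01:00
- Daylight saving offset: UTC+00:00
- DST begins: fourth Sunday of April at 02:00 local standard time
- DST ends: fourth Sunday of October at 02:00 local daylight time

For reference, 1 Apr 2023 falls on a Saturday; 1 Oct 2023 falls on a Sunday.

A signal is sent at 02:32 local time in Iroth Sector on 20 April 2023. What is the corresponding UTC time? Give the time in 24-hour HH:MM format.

1 April 2023 is a Saturday, so the first Sunday is April 2 and the fourth is April 23.
1 October 2023 is a Sunday, so the first Sunday is October 1 and the fourth is October 22.
20 April 2023 is outside the daylight-saving period (23 April – 22 October), so Iroth Sector is on standard time, UTC−01:00.
02:32 local + 1h = 03:32 UTC.

03:32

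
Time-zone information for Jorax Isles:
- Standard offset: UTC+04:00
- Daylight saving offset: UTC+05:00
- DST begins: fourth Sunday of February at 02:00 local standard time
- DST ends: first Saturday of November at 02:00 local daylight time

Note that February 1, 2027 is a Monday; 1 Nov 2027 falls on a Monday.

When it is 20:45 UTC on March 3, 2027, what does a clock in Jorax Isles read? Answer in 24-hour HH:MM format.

1 February 2027 is a Monday, so the first Sunday is February 7 and the fourth is February 28.
1 November 2027 is a Monday, so the first Saturday is November 6.
At the standard offset (UTC+04:00), 20:45 UTC + 4h = 00:45 Jorax Isles standard time (rolling into the next day, 4 March 2027).
Daylight saving runs 28 February – 6 November; the standard-time date in Jorax Isles, March 4, 2027, is inside that window, so Jorax Isles is at UTC+05:00.
20:45 UTC + 5h = 01:45 local (rolling into the next day, 4 March 2027).

01:45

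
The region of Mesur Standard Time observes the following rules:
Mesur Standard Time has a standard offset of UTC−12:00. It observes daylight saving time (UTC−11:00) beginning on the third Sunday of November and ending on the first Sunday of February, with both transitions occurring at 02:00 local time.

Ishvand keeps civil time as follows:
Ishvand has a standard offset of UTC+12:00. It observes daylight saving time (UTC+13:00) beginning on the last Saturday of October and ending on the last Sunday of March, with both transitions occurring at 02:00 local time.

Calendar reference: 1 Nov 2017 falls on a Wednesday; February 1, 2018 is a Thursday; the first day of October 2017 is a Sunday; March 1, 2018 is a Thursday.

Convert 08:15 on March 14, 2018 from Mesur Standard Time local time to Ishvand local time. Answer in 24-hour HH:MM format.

1 November 2017 is a Wednesday, so the first Sunday is November 5 and the third is November 19.
1 February 2018 is a Thursday, so the first Sunday is February 4.
March 14, 2018 is outside the daylight-saving period (19 November 2017 – 4 February 2018), so Mesur Standard Time is on standard time, UTC−12:00.
08:15 Mesur Standard Time + 12h = 20:15 UTC.
1 October 2017 is a Sunday, so Saturdays fall on 7, 14, 21, 28; the last is October 28.
1 March 2018 is a Thursday, so Sundays fall on 4, 11, 18, 25; the last is March 25.
At the standard offset (UTC+12:00), 20:15 UTC + 12h = 08:15 Ishvand standard time (rolling into the next day, 15 March 2018).
The standard-time date in Ishvand, March 15, 2018, falls between 28 October 2017 and 25 March 2018, so daylight saving is in effect and Ishvand is at UTC+13:00.
20:15 UTC + 13h = 09:15 Ishvand (rolling into the next day, 15 March 2018).

09:15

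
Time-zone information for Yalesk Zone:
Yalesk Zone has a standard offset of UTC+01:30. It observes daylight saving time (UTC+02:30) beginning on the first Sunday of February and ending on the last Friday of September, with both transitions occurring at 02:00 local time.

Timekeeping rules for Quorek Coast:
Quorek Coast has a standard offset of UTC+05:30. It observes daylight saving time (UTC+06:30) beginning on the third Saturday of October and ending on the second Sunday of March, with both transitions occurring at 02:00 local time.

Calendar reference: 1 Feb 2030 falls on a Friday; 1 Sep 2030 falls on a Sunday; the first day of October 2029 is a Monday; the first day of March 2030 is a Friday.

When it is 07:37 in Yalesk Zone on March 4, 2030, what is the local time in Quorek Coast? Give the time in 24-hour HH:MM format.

11:37

1 February 2030 is a Friday, so the first Sunday is February 3.
1 September 2030 is a Sunday, so Fridays fall on 6, 13, 20, 27; the last is September 27.
Daylight saving runs 3 February – 27 September; March 4, 2030 is inside that window, so Yalesk Zone is at UTC+02:30.
07:37 Yalesk Zone − 2h30m = 05:07 UTC.
1 October 2029 is a Monday, so the first Saturday is October 6 and the third is October 20.
1 March 2030 is a Friday, so the first Sunday is March 3 and the second is March 10.
At the standard offset (UTC+05:30), 05:07 UTC + 5h30m = 10:37 Quorek Coast standard time.
Daylight saving runs 20 October 2029 – 10 March 2030; the standard-time date in Quorek Coast, March 4, 2030, is inside that window, so Quorek Coast is at UTC+06:30.
05:07 UTC + 6h30m = 11:37 Quorek Coast.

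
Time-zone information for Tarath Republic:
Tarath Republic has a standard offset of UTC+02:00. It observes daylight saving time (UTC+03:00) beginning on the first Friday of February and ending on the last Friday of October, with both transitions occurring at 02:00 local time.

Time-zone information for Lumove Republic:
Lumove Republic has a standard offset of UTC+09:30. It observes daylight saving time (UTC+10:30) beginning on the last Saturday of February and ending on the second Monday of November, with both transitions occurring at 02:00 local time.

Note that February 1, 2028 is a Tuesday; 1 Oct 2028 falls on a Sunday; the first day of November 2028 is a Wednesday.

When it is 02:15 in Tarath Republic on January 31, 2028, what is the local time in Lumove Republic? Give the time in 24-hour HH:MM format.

1 February 2028 is a Tuesday, so the first Friday is February 4.
1 October 2028 is a Sunday, so Fridays fall on 6, 13, 20, 27; the last is October 27.
January 31, 2028 is outside the daylight-saving period (4 February – 27 October), so Tarath Republic is on standard time, UTC+02:00.
02:15 Tarath Republic − 2h = 00:15 UTC.
1 February 2028 is a Tuesday, so Saturdays fall on 5, 12, 19, 26; the last is February 26.
1 November 2028 is a Wednesday, so the first Monday is November 6 and the second is November 13.
At the standard offset (UTC+09:30), 00:15 UTC + 9h30m = 09:45 Lumove Republic standard time.
The standard-time date in Lumove Republic, January 31, 2028, is outside the daylight-saving period (26 February – 13 November), so Lumove Republic is on standard time, UTC+09:30.
00:15 UTC + 9h30m = 09:45 Lumove Republic.

09:45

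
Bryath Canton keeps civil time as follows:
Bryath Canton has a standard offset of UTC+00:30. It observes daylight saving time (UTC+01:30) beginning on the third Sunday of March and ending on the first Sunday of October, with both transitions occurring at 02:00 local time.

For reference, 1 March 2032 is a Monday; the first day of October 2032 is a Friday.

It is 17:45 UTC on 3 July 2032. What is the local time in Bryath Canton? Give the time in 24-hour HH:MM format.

19:15

1 March 2032 is a Monday, so the first Sunday is March 7 and the third is March 21.
1 October 2032 is a Friday, so the first Sunday is October 3.
At the standard offset (UTC+00:30), 17:45 UTC + 0h30m = 18:15 Bryath Canton standard time.
Daylight saving runs 21 March – 3 October; the standard-time date in Bryath Canton, 3 July 2032, is inside that window, so Bryath Canton is at UTC+01:30.
17:45 UTC + 1h30m = 19:15 local.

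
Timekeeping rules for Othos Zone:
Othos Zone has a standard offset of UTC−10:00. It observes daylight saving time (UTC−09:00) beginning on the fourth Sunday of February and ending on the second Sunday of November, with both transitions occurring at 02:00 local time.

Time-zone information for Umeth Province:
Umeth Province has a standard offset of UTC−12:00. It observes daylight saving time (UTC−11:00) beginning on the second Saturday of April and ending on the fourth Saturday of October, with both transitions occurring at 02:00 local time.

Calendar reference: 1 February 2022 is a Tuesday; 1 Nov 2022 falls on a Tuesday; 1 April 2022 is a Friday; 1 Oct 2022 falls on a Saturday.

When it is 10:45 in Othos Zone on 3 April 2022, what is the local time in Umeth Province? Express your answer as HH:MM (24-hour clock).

1 February 2022 is a Tuesday, so the first Sunday is February 6 and the fourth is February 27.
1 November 2022 is a Tuesday, so the first Sunday is November 6 and the second is November 13.
Daylight saving runs 27 February – 13 November; 3 April 2022 is inside that window, so Othos Zone is at UTC−09:00.
10:45 Othos Zone + 9h = 19:45 UTC.
1 April 2022 is a Friday, so the first Saturday is April 2 and the second is April 9.
1 October 2022 is a Saturday, so the first Saturday is October 1 and the fourth is October 22.
At the standard offset (UTC−12:00), 19:45 UTC − 12h = 07:45 Umeth Province standard time.
The standard-time date in Umeth Province, 3 April 2022, does not fall between 9 April and 22 October, so daylight saving is not in effect and Umeth Province is at UTC−12:00.
19:45 UTC − 12h = 07:45 Umeth Province.

07:45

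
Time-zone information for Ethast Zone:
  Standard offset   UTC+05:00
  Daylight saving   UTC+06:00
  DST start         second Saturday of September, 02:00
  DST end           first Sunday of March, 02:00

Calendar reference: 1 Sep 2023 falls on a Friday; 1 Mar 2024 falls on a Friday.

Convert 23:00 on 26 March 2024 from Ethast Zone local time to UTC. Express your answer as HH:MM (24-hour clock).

1 September 2023 is a Friday, so the first Saturday is September 2 and the second is September 9.
1 March 2024 is a Friday, so the first Sunday is March 3.
Daylight saving runs 9 September 2023 – 3 March 2024; 26 March 2024 is outside that window, so Ethast Zone is on standard time at UTC+05:00.
23:00 local − 5h = 18:00 UTC.

18:00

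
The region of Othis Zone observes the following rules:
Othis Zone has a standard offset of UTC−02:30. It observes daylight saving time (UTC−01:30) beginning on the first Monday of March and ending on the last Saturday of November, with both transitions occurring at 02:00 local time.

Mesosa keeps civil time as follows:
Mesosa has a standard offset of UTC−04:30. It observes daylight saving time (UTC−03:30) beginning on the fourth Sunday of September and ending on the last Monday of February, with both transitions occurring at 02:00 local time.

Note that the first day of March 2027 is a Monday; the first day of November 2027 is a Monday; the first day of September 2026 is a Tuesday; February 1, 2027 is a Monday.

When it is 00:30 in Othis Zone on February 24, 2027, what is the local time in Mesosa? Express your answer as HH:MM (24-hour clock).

22:30

1 March 2027 is a Monday, so the first Monday is March 1.
1 November 2027 is a Monday, so Saturdays fall on 6, 13, 20, 27; the last is November 27.
February 24, 2027 is outside the daylight-saving period (1 March – 27 November), so Othis Zone is on standard time, UTC−02:30.
00:30 Othis Zone + 2h30m = 03:00 UTC.
1 September 2026 is a Tuesday, so the first Sunday is September 6 and the fourth is September 27.
1 February 2027 is a Monday, so Mondays fall on 1, 8, 15, 22; the last is February 22.
At the standard offset (UTC−04:30), 03:00 UTC − 4h30m = 22:30 Mesosa standard time (rolling into the previous day, 23 February 2027).
Daylight saving runs 27 September 2026 – 22 February 2027; the standard-time date in Mesosa, February 23, 2027, is outside that window, so Mesosa is on standard time at UTC−04:30.
03:00 UTC − 4h30m = 22:30 Mesosa (rolling into the previous day, 23 February 2027).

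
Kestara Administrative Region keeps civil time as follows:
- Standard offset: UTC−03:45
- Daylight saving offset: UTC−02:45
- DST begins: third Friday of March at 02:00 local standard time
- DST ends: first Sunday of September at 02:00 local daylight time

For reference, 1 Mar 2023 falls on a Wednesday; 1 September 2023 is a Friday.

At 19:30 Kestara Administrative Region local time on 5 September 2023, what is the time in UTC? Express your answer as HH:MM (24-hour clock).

23:15

1 March 2023 is a Wednesday, so the first Friday is March 3 and the third is March 17.
1 September 2023 is a Friday, so the first Sunday is September 3.
Daylight saving runs 17 March – 3 September; 5 September 2023 is outside that window, so Kestara Administrative Region is on standard time at UTC−03:45.
19:30 local + 3h45m = 23:15 UTC.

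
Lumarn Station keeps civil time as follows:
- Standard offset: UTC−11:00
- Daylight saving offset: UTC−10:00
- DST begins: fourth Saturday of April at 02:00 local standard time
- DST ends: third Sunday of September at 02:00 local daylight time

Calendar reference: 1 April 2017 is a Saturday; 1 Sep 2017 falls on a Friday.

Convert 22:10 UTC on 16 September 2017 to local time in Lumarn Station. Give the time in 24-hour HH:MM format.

12:10

1 April 2017 is a Saturday, so the first Saturday is April 1 and the fourth is April 22.
1 September 2017 is a Friday, so the first Sunday is September 3 and the third is September 17.
At the standard offset (UTC−11:00), 22:10 UTC − 11h = 11:10 Lumarn Station standard time.
The standard-time date in Lumarn Station, 16 September 2017, lies within the daylight-saving period (22 April – 17 September), so Lumarn Station is on daylight time, UTC−10:00.
22:10 UTC − 10h = 12:10 local.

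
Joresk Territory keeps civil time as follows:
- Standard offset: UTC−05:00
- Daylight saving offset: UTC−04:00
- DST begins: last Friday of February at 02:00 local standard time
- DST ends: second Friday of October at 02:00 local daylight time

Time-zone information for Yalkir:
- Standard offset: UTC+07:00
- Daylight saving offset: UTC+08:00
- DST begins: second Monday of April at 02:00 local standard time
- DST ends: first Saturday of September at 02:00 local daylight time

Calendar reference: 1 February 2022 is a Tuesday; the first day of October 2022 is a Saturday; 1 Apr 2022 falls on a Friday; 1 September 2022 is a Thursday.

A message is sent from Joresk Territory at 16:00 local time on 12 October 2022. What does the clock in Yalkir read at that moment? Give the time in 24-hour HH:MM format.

1 February 2022 is a Tuesday, so Fridays fall on 4, 11, 18, 25; the last is February 25.
1 October 2022 is a Saturday, so the first Friday is October 7 and the second is October 14.
12 October 2022 falls between 25 February and 14 October, so daylight saving is in effect and Joresk Territory is at UTC−04:00.
16:00 Joresk Territory + 4h = 20:00 UTC.
1 April 2022 is a Friday, so the first Monday is April 4 and the second is April 11.
1 September 2022 is a Thursday, so the first Saturday is September 3.
At the standard offset (UTC+07:00), 20:00 UTC + 7h = 03:00 Yalkir standard time (rolling into the next day, 13 October 2022).
The standard-time date in Yalkir, 13 October 2022, is outside the daylight-saving period (11 April – 3 September), so Yalkir is on standard time, UTC+07:00.
20:00 UTC + 7h = 03:00 Yalkir (rolling into the next day, 13 October 2022).

03:00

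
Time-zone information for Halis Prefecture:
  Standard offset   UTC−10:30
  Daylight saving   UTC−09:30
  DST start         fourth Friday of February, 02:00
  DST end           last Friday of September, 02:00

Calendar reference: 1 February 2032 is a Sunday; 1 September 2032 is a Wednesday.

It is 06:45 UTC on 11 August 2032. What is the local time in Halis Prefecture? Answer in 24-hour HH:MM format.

1 February 2032 is a Sunday, so the first Friday is February 6 and the fourth is February 27.
1 September 2032 is a Wednesday, so Fridays fall on 3, 10, 17, 24; the last is September 24.
At the standard offset (UTC−10:30), 06:45 UTC − 10h30m = 20:15 Halis Prefecture standard time (rolling into the previous day, 10 August 2032).
Daylight saving runs 27 February – 24 September; the standard-time date in Halis Prefecture, 10 August 2032, is inside that window, so Halis Prefecture is at UTC−09:30.
06:45 UTC − 9h30m = 21:15 local (rolling into the previous day, 10 August 2032).

21:15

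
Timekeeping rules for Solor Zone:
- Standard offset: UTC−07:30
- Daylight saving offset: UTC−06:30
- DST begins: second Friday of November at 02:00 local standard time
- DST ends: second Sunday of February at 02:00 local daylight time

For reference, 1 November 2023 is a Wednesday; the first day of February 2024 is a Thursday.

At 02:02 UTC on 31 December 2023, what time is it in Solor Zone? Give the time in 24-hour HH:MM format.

19:32

1 November 2023 is a Wednesday, so the first Friday is November 3 and the second is November 10.
1 February 2024 is a Thursday, so the first Sunday is February 4 and the second is February 11.
At the standard offset (UTC−07:30), 02:02 UTC − 7h30m = 18:32 Solor Zone standard time (rolling into the previous day, 30 December 2023).
The standard-time date in Solor Zone, 30 December 2023, lies within the daylight-saving period (10 November 2023 – 11 February 2024), so Solor Zone is on daylight time, UTC−06:30.
02:02 UTC − 6h30m = 19:32 local (rolling into the previous day, 30 December 2023).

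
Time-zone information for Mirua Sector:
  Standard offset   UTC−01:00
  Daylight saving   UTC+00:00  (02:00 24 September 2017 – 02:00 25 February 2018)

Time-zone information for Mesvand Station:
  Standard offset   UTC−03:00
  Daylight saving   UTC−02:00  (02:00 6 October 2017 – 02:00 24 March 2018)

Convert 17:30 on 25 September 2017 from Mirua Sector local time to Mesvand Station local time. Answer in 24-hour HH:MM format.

Daylight saving runs 24 September 2017 – 25 February 2018; 25 September 2017 is inside that window, so Mirua Sector is at UTC+00:00.
17:30 Mirua Sector − 0h = 17:30 UTC.
At the standard offset (UTC−03:00), 17:30 UTC − 3h = 14:30 Mesvand Station standard time.
The standard-time date in Mesvand Station, 25 September 2017, does not fall between 6 October 2017 and 24 March 2018, so daylight saving is not in effect and Mesvand Station is at UTC−03:00.
17:30 UTC − 3h = 14:30 Mesvand Station.

14:30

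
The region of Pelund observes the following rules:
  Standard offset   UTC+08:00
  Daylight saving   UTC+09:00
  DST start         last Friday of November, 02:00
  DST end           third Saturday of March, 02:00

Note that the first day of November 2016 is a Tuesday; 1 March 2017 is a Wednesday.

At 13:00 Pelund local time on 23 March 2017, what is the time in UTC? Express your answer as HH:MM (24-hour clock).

1 November 2016 is a Tuesday, so Fridays fall on 4, 11, 18, 25; the last is November 25.
1 March 2017 is a Wednesday, so the first Saturday is March 4 and the third is March 18.
Daylight saving runs 25 November 2016 – 18 March 2017; 23 March 2017 is outside that window, so Pelund is on standard time at UTC+08:00.
13:00 local − 8h = 05:00 UTC.

05:00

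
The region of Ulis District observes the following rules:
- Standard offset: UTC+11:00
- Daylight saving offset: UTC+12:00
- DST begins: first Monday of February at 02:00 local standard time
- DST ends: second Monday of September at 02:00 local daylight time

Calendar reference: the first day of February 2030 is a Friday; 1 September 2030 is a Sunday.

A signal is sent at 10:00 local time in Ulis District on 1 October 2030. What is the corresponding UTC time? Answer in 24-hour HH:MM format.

1 February 2030 is a Friday, so the first Monday is February 4.
1 September 2030 is a Sunday, so the first Monday is September 2 and the second is September 9.
1 October 2030 does not fall between 4 February and 9 September, so daylight saving is not in effect and Ulis District is at UTC+11:00.
10:00 local − 11h = 23:00 UTC (rolling into the previous day, 30 September 2030).

23:00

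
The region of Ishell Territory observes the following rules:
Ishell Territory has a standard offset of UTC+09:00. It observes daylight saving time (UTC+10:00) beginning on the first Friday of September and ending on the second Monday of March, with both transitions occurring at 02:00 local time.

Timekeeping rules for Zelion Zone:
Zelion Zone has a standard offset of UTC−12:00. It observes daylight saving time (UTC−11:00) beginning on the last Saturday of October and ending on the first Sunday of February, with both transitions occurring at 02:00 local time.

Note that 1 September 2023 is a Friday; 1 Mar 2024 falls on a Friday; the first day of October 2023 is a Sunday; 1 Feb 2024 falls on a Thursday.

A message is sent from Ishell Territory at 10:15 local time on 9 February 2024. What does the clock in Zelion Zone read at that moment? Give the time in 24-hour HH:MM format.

12:15

1 September 2023 is a Friday, so the first Friday is September 1.
1 March 2024 is a Friday, so the first Monday is March 4 and the second is March 11.
Daylight saving runs 1 September 2023 – 11 March 2024; 9 February 2024 is inside that window, so Ishell Territory is at UTC+10:00.
10:15 Ishell Territory − 10h = 00:15 UTC.
1 October 2023 is a Sunday, so Saturdays fall on 7, 14, 21, 28; the last is October 28.
1 February 2024 is a Thursday, so the first Sunday is February 4.
At the standard offset (UTC−12:00), 00:15 UTC − 12h = 12:15 Zelion Zone standard time (rolling into the previous day, 8 February 2024).
Daylight saving runs 28 October 2023 – 4 February 2024; the standard-time date in Zelion Zone, 8 February 2024, is outside that window, so Zelion Zone is on standard time at UTC−12:00.
00:15 UTC − 12h = 12:15 Zelion Zone (rolling into the previous day, 8 February 2024).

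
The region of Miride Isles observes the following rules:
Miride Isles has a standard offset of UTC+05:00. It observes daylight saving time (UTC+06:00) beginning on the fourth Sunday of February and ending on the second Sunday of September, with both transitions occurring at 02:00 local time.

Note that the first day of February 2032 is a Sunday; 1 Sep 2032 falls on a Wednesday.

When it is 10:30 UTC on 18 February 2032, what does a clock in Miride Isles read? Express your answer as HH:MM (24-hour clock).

15:30

1 February 2032 is a Sunday, so the first Sunday is February 1 and the fourth is February 22.
1 September 2032 is a Wednesday, so the first Sunday is September 5 and the second is September 12.
At the standard offset (UTC+05:00), 10:30 UTC + 5h = 15:30 Miride Isles standard time.
Daylight saving runs 22 February – 12 September; the standard-time date in Miride Isles, 18 February 2032, is outside that window, so Miride Isles is on standard time at UTC+05:00.
10:30 UTC + 5h = 15:30 local.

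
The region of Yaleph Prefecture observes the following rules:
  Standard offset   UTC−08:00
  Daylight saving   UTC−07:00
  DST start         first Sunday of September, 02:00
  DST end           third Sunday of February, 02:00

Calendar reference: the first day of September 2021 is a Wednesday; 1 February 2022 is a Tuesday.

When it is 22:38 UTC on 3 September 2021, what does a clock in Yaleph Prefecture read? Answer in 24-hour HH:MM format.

1 September 2021 is a Wednesday, so the first Sunday is September 5.
1 February 2022 is a Tuesday, so the first Sunday is February 6 and the third is February 20.
At the standard offset (UTC−08:00), 22:38 UTC − 8h = 14:38 Yaleph Prefecture standard time.
The standard-time date in Yaleph Prefecture, 3 September 2021, is outside the daylight-saving period (5 September 2021 – 20 February 2022), so Yaleph Prefecture is on standard time, UTC−08:00.
22:38 UTC − 8h = 14:38 local.

14:38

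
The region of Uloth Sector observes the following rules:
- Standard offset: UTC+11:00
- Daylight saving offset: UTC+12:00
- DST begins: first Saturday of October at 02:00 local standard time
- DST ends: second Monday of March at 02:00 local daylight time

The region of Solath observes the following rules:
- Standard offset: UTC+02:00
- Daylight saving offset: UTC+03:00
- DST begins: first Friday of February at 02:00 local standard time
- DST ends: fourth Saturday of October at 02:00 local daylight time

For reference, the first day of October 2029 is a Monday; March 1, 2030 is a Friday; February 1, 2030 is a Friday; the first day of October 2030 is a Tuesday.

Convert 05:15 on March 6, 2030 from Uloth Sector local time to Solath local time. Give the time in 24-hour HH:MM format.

1 October 2029 is a Monday, so the first Saturday is October 6.
1 March 2030 is a Friday, so the first Monday is March 4 and the second is March 11.
Daylight saving runs 6 October 2029 – 11 March 2030; March 6, 2030 is inside that window, so Uloth Sector is at UTC+12:00.
05:15 Uloth Sector − 12h = 17:15 UTC (rolling into the previous day, 5 March 2030).
1 February 2030 is a Friday, so the first Friday is February 1.
1 October 2030 is a Tuesday, so the first Saturday is October 5 and the fourth is October 26.
At the standard offset (UTC+02:00), 17:15 UTC + 2h = 19:15 Solath standard time.
The standard-time date in Solath, March 5, 2030, falls between 1 February and 26 October, so daylight saving is in effect and Solath is at UTC+03:00.
17:15 UTC + 3h = 20:15 Solath.

20:15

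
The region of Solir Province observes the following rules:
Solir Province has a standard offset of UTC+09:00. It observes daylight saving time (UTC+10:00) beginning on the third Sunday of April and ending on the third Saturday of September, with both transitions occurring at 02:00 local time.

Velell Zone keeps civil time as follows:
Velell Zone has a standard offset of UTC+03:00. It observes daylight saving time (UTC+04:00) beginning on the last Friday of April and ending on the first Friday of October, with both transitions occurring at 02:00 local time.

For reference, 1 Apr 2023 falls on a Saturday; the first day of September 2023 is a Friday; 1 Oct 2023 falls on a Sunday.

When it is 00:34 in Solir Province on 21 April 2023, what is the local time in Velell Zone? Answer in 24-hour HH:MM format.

17:34

1 April 2023 is a Saturday, so the first Sunday is April 2 and the third is April 16.
1 September 2023 is a Friday, so the first Saturday is September 2 and the third is September 16.
21 April 2023 lies within the daylight-saving period (16 April – 16 September), so Solir Province is on daylight time, UTC+10:00.
00:34 Solir Province − 10h = 14:34 UTC (rolling into the previous day, 20 April 2023).
1 April 2023 is a Saturday, so Fridays fall on 7, 14, 21, 28; the last is April 28.
1 October 2023 is a Sunday, so the first Friday is October 6.
At the standard offset (UTC+03:00), 14:34 UTC + 3h = 17:34 Velell Zone standard time.
Daylight saving runs 28 April – 6 October; the standard-time date in Velell Zone, 20 April 2023, is outside that window, so Velell Zone is on standard time at UTC+03:00.
14:34 UTC + 3h = 17:34 Velell Zone.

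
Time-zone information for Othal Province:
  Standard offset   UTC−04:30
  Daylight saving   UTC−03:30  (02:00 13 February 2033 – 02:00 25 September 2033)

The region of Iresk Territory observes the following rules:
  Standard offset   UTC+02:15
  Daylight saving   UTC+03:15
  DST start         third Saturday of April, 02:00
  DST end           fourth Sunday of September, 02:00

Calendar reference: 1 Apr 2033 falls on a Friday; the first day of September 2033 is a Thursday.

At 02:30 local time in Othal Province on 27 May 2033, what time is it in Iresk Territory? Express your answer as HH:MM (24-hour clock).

09:15

27 May 2033 lies within the daylight-saving period (13 February – 25 September), so Othal Province is on daylight time, UTC−03:30.
02:30 Othal Province + 3h30m = 06:00 UTC.
1 April 2033 is a Friday, so the first Saturday is April 2 and the third is April 16.
1 September 2033 is a Thursday, so the first Sunday is September 4 and the fourth is September 25.
At the standard offset (UTC+02:15), 06:00 UTC + 2h15m = 08:15 Iresk Territory standard time.
Daylight saving runs 16 April – 25 September; the standard-time date in Iresk Territory, 27 May 2033, is inside that window, so Iresk Territory is at UTC+03:15.
06:00 UTC + 3h15m = 09:15 Iresk Territory.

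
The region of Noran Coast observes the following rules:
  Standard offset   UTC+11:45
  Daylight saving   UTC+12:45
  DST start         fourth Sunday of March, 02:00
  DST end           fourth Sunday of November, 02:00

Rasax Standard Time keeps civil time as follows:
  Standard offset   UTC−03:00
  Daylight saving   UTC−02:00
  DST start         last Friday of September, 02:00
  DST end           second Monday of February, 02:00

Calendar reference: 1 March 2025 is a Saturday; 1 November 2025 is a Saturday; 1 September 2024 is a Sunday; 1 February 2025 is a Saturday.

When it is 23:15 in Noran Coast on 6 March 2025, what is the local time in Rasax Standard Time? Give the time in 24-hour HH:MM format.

1 March 2025 is a Saturday, so the first Sunday is March 2 and the fourth is March 23.
1 November 2025 is a Saturday, so the first Sunday is November 2 and the fourth is November 23.
Daylight saving runs 23 March – 23 November; 6 March 2025 is outside that window, so Noran Coast is on standard time at UTC+11:45.
23:15 Noran Coast − 11h45m = 11:30 UTC.
1 September 2024 is a Sunday, so Fridays fall on 6, 13, 20, 27; the last is September 27.
1 February 2025 is a Saturday, so the first Monday is February 3 and the second is February 10.
At the standard offset (UTC−03:00), 11:30 UTC − 3h = 08:30 Rasax Standard Time standard time.
Daylight saving runs 27 September 2024 – 10 February 2025; the standard-time date in Rasax Standard Time, 6 March 2025, is outside that window, so Rasax Standard Time is on standard time at UTC−03:00.
11:30 UTC − 3h = 08:30 Rasax Standard Time.

08:30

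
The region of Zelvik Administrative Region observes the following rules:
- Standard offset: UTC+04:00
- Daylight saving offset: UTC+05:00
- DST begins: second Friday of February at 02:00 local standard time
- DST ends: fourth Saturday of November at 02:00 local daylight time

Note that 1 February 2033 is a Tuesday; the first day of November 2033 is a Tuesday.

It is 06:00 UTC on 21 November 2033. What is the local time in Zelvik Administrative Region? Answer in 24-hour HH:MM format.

1 February 2033 is a Tuesday, so the first Friday is February 4 and the second is February 11.
1 November 2033 is a Tuesday, so the first Saturday is November 5 and the fourth is November 26.
At the standard offset (UTC+04:00), 06:00 UTC + 4h = 10:00 Zelvik Administrative Region standard time.
Daylight saving runs 11 February – 26 November; the standard-time date in Zelvik Administrative Region, 21 November 2033, is inside that window, so Zelvik Administrative Region is at UTC+05:00.
06:00 UTC + 5h = 11:00 local.

11:00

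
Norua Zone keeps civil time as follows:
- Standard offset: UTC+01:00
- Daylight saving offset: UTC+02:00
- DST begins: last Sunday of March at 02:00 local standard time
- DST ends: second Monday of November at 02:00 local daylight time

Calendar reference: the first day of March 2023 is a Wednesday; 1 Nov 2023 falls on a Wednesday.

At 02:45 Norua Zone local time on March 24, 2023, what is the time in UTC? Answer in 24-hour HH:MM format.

01:45

1 March 2023 is a Wednesday, so Sundays fall on 5, 12, 19, 26; the last is March 26.
1 November 2023 is a Wednesday, so the first Monday is November 6 and the second is November 13.
March 24, 2023 does not fall between 26 March and 13 November, so daylight saving is not in effect and Norua Zone is at UTC+01:00.
02:45 local − 1h = 01:45 UTC.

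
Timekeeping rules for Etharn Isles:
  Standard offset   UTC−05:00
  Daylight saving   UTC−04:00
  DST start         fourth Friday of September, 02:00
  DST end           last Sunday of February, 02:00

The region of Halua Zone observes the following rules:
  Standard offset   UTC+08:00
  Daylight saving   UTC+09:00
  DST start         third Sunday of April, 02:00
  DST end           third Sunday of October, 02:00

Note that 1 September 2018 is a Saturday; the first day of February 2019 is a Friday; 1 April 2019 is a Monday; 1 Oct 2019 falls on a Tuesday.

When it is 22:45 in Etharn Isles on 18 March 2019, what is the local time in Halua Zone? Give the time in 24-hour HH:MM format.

11:45

1 September 2018 is a Saturday, so the first Friday is September 7 and the fourth is September 28.
1 February 2019 is a Friday, so Sundays fall on 3, 10, 17, 24; the last is February 24.
18 March 2019 does not fall between 28 September 2018 and 24 February 2019, so daylight saving is not in effect and Etharn Isles is at UTC−05:00.
22:45 Etharn Isles + 5h = 03:45 UTC (rolling into the next day, 19 March 2019).
1 April 2019 is a Monday, so the first Sunday is April 7 and the third is April 21.
1 October 2019 is a Tuesday, so the first Sunday is October 6 and the third is October 20.
At the standard offset (UTC+08:00), 03:45 UTC + 8h = 11:45 Halua Zone standard time.
Daylight saving runs 21 April – 20 October; the standard-time date in Halua Zone, 19 March 2019, is outside that window, so Halua Zone is on standard time at UTC+08:00.
03:45 UTC + 8h = 11:45 Halua Zone.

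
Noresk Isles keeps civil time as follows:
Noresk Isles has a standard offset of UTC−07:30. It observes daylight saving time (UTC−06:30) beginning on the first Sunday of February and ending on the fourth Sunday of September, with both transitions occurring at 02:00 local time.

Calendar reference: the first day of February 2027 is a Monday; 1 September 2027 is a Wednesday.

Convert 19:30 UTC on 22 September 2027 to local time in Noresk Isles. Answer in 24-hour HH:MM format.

13:00

1 February 2027 is a Monday, so the first Sunday is February 7.
1 September 2027 is a Wednesday, so the first Sunday is September 5 and the fourth is September 26.
At the standard offset (UTC−07:30), 19:30 UTC − 7h30m = 12:00 Noresk Isles standard time.
The standard-time date in Noresk Isles, 22 September 2027, lies within the daylight-saving period (7 February – 26 September), so Noresk Isles is on daylight time, UTC−06:30.
19:30 UTC − 6h30m = 13:00 local.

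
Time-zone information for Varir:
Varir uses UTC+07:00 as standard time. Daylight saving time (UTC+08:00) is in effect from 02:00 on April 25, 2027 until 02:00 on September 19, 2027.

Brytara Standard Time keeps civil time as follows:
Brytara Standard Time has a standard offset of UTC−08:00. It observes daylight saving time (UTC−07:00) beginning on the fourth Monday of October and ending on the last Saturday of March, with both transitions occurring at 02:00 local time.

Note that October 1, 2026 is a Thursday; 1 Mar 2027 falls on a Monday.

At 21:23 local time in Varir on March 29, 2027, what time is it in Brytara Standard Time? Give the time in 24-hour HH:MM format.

March 29, 2027 is outside the daylight-saving period (25 April – 19 September), so Varir is on standard time, UTC+07:00.
21:23 Varir − 7h = 14:23 UTC.
1 October 2026 is a Thursday, so the first Monday is October 5 and the fourth is October 26.
1 March 2027 is a Monday, so Saturdays fall on 6, 13, 20, 27; the last is March 27.
At the standard offset (UTC−08:00), 14:23 UTC − 8h = 06:23 Brytara Standard Time standard time.
The standard-time date in Brytara Standard Time, March 29, 2027, is outside the daylight-saving period (26 October 2026 – 27 March 2027), so Brytara Standard Time is on standard time, UTC−08:00.
14:23 UTC − 8h = 06:23 Brytara Standard Time.

06:23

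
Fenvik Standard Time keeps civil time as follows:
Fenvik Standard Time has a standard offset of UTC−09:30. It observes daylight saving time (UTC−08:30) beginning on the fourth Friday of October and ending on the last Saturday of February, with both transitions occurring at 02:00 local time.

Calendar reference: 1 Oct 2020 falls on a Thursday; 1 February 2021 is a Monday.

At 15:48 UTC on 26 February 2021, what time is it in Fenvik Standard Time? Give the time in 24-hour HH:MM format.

1 October 2020 is a Thursday, so the first Friday is October 2 and the fourth is October 23.
1 February 2021 is a Monday, so Saturdays fall on 6, 13, 20, 27; the last is February 27.
At the standard offset (UTC−09:30), 15:48 UTC − 9h30m = 06:18 Fenvik Standard Time standard time.
The standard-time date in Fenvik Standard Time, 26 February 2021, lies within the daylight-saving period (23 October 2020 – 27 February 2021), so Fenvik Standard Time is on daylight time, UTC−08:30.
15:48 UTC − 8h30m = 07:18 local.

07:18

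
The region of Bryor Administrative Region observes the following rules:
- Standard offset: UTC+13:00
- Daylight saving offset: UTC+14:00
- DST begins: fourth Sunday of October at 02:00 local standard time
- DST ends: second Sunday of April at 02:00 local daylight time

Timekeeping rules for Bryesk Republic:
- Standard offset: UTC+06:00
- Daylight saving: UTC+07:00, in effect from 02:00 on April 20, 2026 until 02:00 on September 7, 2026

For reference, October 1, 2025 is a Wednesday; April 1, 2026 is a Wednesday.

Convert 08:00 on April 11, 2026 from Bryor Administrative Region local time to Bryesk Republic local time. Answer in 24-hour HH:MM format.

1 October 2025 is a Wednesday, so the first Sunday is October 5 and the fourth is October 26.
1 April 2026 is a Wednesday, so the first Sunday is April 5 and the second is April 12.
April 11, 2026 falls between 26 October 2025 and 12 April 2026, so daylight saving is in effect and Bryor Administrative Region is at UTC+14:00.
08:00 Bryor Administrative Region − 14h = 18:00 UTC (rolling into the previous day, 10 April 2026).
At the standard offset (UTC+06:00), 18:00 UTC + 6h = 00:00 Bryesk Republic standard time (rolling into the next day, 11 April 2026).
The standard-time date in Bryesk Republic, April 11, 2026, does not fall between 20 April and 7 September, so daylight saving is not in effect and Bryesk Republic is at UTC+06:00.
18:00 UTC + 6h = 00:00 Bryesk Republic (rolling into the next day, 11 April 2026).

00:00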